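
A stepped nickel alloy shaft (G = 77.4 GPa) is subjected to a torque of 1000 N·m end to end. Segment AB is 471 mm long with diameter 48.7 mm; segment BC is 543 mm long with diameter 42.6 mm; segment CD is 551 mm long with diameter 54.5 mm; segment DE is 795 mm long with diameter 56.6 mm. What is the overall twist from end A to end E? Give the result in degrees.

J_AB = π(0.0487)⁴/32 = 5.52×10^-7 m⁴; J_BC = π(0.0426)⁴/32 = 3.23×10^-7 m⁴; J_CD = π(0.0545)⁴/32 = 8.66×10^-7 m⁴; J_DE = π(0.0566)⁴/32 = 1.01×10^-6 m⁴.
θ = (T/G)·Σ L_i/J_i = (1000/77.4×10⁹)·(0.471/5.52×10^-7 + 0.543/3.23×10^-7 + 0.551/8.66×10^-7 + 0.795/1.01×10^-6) = 0.05113 rad.

2.93°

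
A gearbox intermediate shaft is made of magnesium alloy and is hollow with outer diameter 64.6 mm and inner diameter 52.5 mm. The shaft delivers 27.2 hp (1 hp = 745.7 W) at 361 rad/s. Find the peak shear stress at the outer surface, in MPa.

ω = 361 rad/s, so T = P/ω = 27.2×745.7 / 361.0 = 56.19 N·m.
J = π(d_o⁴ − d_i⁴)/32 = π(0.0646⁴ − 0.0525⁴)/32 = 9.639×10^-7 m⁴.
τ_max = T·r/J = 56.19 × 0.0323 / 9.639×10^-7 = 1.883×10^6 Pa.

1.88 MPa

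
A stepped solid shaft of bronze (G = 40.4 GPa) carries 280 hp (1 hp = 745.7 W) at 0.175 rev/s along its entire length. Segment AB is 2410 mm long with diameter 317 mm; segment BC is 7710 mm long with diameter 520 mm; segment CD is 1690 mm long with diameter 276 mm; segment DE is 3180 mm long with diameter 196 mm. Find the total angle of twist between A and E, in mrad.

134 mrad

ω = 2π·0.175 = 1.100 rad/s, so T = P/ω = 280×745.7 / 1.100 = 189900 N·m.
J_AB = π(0.317)⁴/32 = 9.91×10^-4 m⁴; J_BC = π(0.520)⁴/32 = 7.18×10^-3 m⁴; J_CD = π(0.276)⁴/32 = 5.70×10^-4 m⁴; J_DE = π(0.196)⁴/32 = 1.45×10^-4 m⁴.
θ = (T/G)·Σ L_i/J_i = (189900/40.4×10⁹)·(2.41/9.91×10^-4 + 7.71/7.18×10^-3 + 1.69/5.70×10^-4 + 3.18/1.45×10^-4) = 0.1336 rad.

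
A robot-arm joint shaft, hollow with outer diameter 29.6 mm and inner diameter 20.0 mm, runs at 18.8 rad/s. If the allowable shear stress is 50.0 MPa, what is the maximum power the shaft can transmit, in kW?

3.79 kW

J = π(d_o⁴ − d_i⁴)/32 = π(0.0296⁴ − 0.0200⁴)/32 = 5.966×10^-8 m⁴.
T_max = τ_allow·J/r = 5.00×10^7 × 5.966×10^-8 / 0.0148 = 201.5 N·m.
ω = 18.8 rad/s, so P_max = T_max·ω = 3789 W.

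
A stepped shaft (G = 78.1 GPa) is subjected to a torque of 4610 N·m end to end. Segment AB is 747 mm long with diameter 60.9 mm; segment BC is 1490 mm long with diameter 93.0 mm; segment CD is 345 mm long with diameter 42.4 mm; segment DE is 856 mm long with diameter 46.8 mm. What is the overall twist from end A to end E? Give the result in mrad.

J_AB = π(0.0609)⁴/32 = 1.35×10^-6 m⁴; J_BC = π(0.0930)⁴/32 = 7.34×10^-6 m⁴; J_CD = π(0.0424)⁴/32 = 3.17×10^-7 m⁴; J_DE = π(0.0468)⁴/32 = 4.71×10^-7 m⁴.
θ = (T/G)·Σ L_i/J_i = (4610/78.1×10⁹)·(0.747/1.35×10^-6 + 1.49/7.34×10^-6 + 0.345/3.17×10^-7 + 0.856/4.71×10^-7) = 0.2161 rad.

216 mrad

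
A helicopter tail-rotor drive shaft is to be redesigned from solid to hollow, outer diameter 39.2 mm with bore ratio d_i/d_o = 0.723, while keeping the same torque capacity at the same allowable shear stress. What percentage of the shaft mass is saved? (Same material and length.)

41.0 %

Equal τ_max and T ⇒ the solid shaft needs d_s³ = d_o³(1−k⁴), so d_s = 39.2·(1−0.723⁴)^(1/3) = 35.24 mm.
Area ratio A_h/A_s = d_o²(1−k²)/d_s² = (1−k²)/(1−k⁴)^(2/3) = 0.5904.
Mass saving = 1 − 0.5904 = 41.0 %.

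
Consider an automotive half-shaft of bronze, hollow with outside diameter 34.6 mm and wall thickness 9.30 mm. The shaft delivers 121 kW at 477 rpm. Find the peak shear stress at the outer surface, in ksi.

ω = 2π·477/60 = 49.95 rad/s, so T = P/ω = 121×10³ / 49.95 = 2422 N·m.
J = π(d_o⁴ − d_i⁴)/32 = π(0.0346⁴ − 0.0160⁴)/32 = 1.343×10^-7 m⁴.
τ_max = T·r/J = 2422 × 0.0173 / 1.343×10^-7 = 3.121×10^8 Pa.

45.3 ksi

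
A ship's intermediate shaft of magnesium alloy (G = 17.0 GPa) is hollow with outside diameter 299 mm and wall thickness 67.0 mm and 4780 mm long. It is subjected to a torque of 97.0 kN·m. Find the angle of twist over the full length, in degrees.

J = π(d_o⁴ − d_i⁴)/32 = π(0.299⁴ − 0.165⁴)/32 = 7.119×10^-4 m⁴.
θ = T·L/(G·J) = 97000 × 4.78 / (17.0×10⁹ × 7.119×10^-4) = 0.03831 rad.

2.20°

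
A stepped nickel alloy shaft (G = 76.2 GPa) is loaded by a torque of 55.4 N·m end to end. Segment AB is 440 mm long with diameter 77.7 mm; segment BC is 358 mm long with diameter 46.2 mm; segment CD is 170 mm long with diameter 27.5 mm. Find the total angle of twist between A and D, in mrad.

2.87 mrad

J_AB = π(0.0777)⁴/32 = 3.58×10^-6 m⁴; J_BC = π(0.0462)⁴/32 = 4.47×10^-7 m⁴; J_CD = π(0.0275)⁴/32 = 5.61×10^-8 m⁴.
θ = (T/G)·Σ L_i/J_i = (55.40/76.2×10⁹)·(0.440/3.58×10^-6 + 0.358/4.47×10^-7 + 0.170/5.61×10^-8) = 2.873×10^-3 rad.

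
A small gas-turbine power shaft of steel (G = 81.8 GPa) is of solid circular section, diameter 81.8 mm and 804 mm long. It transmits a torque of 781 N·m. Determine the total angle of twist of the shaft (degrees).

J = πd⁴/32 = π(0.0818)⁴/32 = 4.396×10^-6 m⁴.
θ = T·L/(G·J) = 781.0 × 0.804 / (81.8×10⁹ × 4.396×10^-6) = 1.746×10^-3 rad.

0.100°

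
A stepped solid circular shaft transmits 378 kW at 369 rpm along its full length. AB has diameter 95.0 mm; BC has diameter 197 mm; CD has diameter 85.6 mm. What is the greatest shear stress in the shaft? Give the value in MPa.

ω = 2π·369/60 = 38.64 rad/s, so T = P/ω = 378×10³ / 38.64 = 9782 N·m.
Under the same torque, τ_max = 16T/(πd³) is largest where d is smallest — segment CD (d = 85.6 mm).
τ_max = 16·9782/(π·(0.0856)³) = 7.943×10^7 Pa.

79.4 MPa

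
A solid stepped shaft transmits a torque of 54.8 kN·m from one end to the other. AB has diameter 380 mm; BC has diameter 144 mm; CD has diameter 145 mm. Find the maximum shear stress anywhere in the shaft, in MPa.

93.5 MPa

Under the same torque, τ_max = 16T/(πd³) is largest where d is smallest — segment BC (d = 144 mm).
τ_max = 16·54800/(π·(0.144)³) = 9.347×10^7 Pa.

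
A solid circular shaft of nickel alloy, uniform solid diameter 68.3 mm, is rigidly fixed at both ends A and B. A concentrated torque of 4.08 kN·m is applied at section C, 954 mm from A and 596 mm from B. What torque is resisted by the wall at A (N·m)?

With uniform GJ and both ends fixed, compatibility θ_AC = θ_CB gives T_A·a = T_B·b, together with T_A + T_B = T₀.
T_A = T₀·b/(a+b) = 4080·596/1550 = 1569 N·m; T_B = 2511 N·m.

1570 N·m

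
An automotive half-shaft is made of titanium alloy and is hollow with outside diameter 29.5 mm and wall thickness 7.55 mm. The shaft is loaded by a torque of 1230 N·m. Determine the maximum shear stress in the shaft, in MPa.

259 MPa

J = π(d_o⁴ − d_i⁴)/32 = π(0.0295⁴ − 0.0144⁴)/32 = 7.013×10^-8 m⁴.
τ_max = T·r/J = 1230 × 0.0147 / 7.013×10^-8 = 2.587×10^8 Pa.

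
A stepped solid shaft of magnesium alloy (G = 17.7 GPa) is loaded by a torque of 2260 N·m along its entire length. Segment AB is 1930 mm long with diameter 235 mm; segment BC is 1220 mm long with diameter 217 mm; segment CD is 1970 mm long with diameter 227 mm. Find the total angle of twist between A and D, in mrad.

2.50 mrad

J_AB = π(0.235)⁴/32 = 2.99×10^-4 m⁴; J_BC = π(0.217)⁴/32 = 2.18×10^-4 m⁴; J_CD = π(0.227)⁴/32 = 2.61×10^-4 m⁴.
θ = (T/G)·Σ L_i/J_i = (2260/17.7×10⁹)·(1.93/2.99×10^-4 + 1.22/2.18×10^-4 + 1.97/2.61×10^-4) = 2.504×10^-3 rad.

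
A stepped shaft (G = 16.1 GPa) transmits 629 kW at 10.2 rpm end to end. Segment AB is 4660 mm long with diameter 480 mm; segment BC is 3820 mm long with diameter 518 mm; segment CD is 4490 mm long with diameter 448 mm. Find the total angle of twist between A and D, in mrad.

94.0 mrad

ω = 2π·10.2/60 = 1.068 rad/s, so T = P/ω = 629×10³ / 1.068 = 588900 N·m.
J_AB = π(0.480)⁴/32 = 5.21×10^-3 m⁴; J_BC = π(0.518)⁴/32 = 7.07×10^-3 m⁴; J_CD = π(0.448)⁴/32 = 3.95×10^-3 m⁴.
θ = (T/G)·Σ L_i/J_i = (588900/16.1×10⁹)·(4.66/5.21×10^-3 + 3.82/7.07×10^-3 + 4.49/3.95×10^-3) = 0.09400 rad.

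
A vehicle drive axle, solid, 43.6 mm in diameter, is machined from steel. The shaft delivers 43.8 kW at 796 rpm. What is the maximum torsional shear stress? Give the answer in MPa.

32.3 MPa

ω = 2π·796/60 = 83.36 rad/s, so T = P/ω = 43.8×10³ / 83.36 = 525.5 N·m.
J = πd⁴/32 = π(0.0436)⁴/32 = 3.548×10^-7 m⁴.
τ_max = T·r/J = 525.5 × 0.0218 / 3.548×10^-7 = 3.229×10^7 Pa.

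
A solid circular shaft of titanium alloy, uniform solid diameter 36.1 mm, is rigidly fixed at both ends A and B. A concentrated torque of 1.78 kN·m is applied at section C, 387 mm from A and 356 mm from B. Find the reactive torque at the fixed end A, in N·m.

853 N·m

With uniform GJ and both ends fixed, compatibility θ_AC = θ_CB gives T_A·a = T_B·b, together with T_A + T_B = T₀.
T_A = T₀·b/(a+b) = 1780·356/743.0 = 852.9 N·m; T_B = 927.1 N·m.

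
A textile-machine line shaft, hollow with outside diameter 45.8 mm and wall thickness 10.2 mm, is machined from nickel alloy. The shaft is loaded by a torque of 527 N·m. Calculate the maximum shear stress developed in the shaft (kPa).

J = π(d_o⁴ − d_i⁴)/32 = π(0.0458⁴ − 0.0254⁴)/32 = 3.911×10^-7 m⁴.
τ_max = T·r/J = 527.0 × 0.0229 / 3.911×10^-7 = 3.086×10^7 Pa.

30900 kPa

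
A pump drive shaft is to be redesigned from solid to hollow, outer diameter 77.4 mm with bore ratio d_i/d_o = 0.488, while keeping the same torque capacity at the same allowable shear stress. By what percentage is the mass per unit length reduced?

Equal τ_max and T ⇒ the solid shaft needs d_s³ = d_o³(1−k⁴), so d_s = 77.4·(1−0.488⁴)^(1/3) = 75.91 mm.
Area ratio A_h/A_s = d_o²(1−k²)/d_s² = (1−k²)/(1−k⁴)^(2/3) = 0.7921.
Mass saving = 1 − 0.7921 = 20.8 %.

20.8 %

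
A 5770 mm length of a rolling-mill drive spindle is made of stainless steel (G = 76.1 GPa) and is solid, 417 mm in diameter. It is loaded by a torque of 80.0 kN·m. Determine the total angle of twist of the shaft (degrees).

0.117°

J = πd⁴/32 = π(0.417)⁴/32 = 2.969×10^-3 m⁴.
θ = T·L/(G·J) = 80000 × 5.77 / (76.1×10⁹ × 2.969×10^-3) = 2.043×10^-3 rad.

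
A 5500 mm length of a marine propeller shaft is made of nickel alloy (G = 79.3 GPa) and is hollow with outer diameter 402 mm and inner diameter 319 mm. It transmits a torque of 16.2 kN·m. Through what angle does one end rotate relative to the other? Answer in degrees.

J = π(d_o⁴ − d_i⁴)/32 = π(0.402⁴ − 0.319⁴)/32 = 1.547×10^-3 m⁴.
θ = T·L/(G·J) = 16200 × 5.50 / (79.3×10⁹ × 1.547×10^-3) = 7.262×10^-4 rad.

0.0416°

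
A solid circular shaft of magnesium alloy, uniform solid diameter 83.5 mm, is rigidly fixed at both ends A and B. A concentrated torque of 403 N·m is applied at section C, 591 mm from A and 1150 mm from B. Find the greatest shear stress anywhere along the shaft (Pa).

With uniform GJ and both ends fixed, compatibility θ_AC = θ_CB gives T_A·a = T_B·b, together with T_A + T_B = T₀.
T_A = T₀·b/(a+b) = 403.0·1150/1741 = 266.2 N·m; T_B = 136.8 N·m.
τ in each portion: τ_AC = 2.33×10^6 Pa, τ_CB = 1.20×10^6 Pa; maximum is in AC.
τ_max = T_AC·r/J = 266.2·0.0418/4.77×10^-6 = 2.329×10^6 Pa.

2.33e6 Pa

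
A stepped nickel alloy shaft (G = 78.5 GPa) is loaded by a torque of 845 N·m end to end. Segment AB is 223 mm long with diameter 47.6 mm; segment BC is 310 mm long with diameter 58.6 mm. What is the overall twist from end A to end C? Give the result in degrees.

0.438°

J_AB = π(0.0476)⁴/32 = 5.04×10^-7 m⁴; J_BC = π(0.0586)⁴/32 = 1.16×10^-6 m⁴.
θ = (T/G)·Σ L_i/J_i = (845.0/78.5×10⁹)·(0.223/5.04×10^-7 + 0.310/1.16×10^-6) = 7.645×10^-3 rad.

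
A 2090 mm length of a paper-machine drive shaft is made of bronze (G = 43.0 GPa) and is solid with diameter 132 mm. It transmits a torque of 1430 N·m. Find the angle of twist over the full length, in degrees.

0.134°

J = πd⁴/32 = π(0.132)⁴/32 = 2.981×10^-5 m⁴.
θ = T·L/(G·J) = 1430 × 2.09 / (43.0×10⁹ × 2.981×10^-5) = 2.332×10^-3 rad.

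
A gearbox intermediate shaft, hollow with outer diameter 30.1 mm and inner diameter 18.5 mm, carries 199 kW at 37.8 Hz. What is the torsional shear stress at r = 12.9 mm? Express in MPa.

156 MPa

ω = 2π·37.8 = 237.5 rad/s, so T = P/ω = 199×10³ / 237.5 = 837.9 N·m.
J = π(d_o⁴ − d_i⁴)/32 = π(0.0301⁴ − 0.0185⁴)/32 = 6.909×10^-8 m⁴.
Shear stress varies linearly with radius: τ = T·r/J = 837.9 × 0.0129 / 6.909×10^-8 = 1.564×10^8 Pa.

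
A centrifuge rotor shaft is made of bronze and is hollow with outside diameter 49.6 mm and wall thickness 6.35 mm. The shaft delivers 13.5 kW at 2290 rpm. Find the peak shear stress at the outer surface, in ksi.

0.491 ksi

ω = 2π·2290/60 = 239.8 rad/s, so T = P/ω = 13.5×10³ / 239.8 = 56.29 N·m.
J = π(d_o⁴ − d_i⁴)/32 = π(0.0496⁴ − 0.0369⁴)/32 = 4.122×10^-7 m⁴.
τ_max = T·r/J = 56.29 × 0.0248 / 4.122×10^-7 = 3.387×10^6 Pa.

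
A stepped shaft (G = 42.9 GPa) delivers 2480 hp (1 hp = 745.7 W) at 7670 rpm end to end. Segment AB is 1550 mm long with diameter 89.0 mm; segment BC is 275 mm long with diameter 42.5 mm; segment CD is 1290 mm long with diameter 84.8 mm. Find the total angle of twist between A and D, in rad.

ω = 2π·7670/60 = 803.2 rad/s, so T = P/ω = 2480×745.7 / 803.2 = 2302 N·m.
J_AB = π(0.0890)⁴/32 = 6.16×10^-6 m⁴; J_BC = π(0.0425)⁴/32 = 3.20×10^-7 m⁴; J_CD = π(0.0848)⁴/32 = 5.08×10^-6 m⁴.
θ = (T/G)·Σ L_i/J_i = (2302/42.9×10⁹)·(1.55/6.16×10^-6 + 0.275/3.20×10^-7 + 1.29/5.08×10^-6) = 0.07322 rad.

0.0732 rad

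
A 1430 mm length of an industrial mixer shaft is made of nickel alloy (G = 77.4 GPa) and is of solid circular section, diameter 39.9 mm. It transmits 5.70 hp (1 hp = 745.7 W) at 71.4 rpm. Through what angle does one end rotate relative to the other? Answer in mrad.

42.2 mrad

ω = 2π·71.4/60 = 7.477 rad/s, so T = P/ω = 5.70×745.7 / 7.477 = 568.5 N·m.
J = πd⁴/32 = π(0.0399)⁴/32 = 2.488×10^-7 m⁴.
θ = T·L/(G·J) = 568.5 × 1.43 / (77.4×10⁹ × 2.488×10^-7) = 0.04221 rad.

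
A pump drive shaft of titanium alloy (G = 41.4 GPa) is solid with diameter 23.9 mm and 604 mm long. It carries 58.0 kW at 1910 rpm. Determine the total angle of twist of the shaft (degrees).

7.57°

ω = 2π·1910/60 = 200.0 rad/s, so T = P/ω = 58.0×10³ / 200.0 = 290.0 N·m.
J = πd⁴/32 = π(0.0239)⁴/32 = 3.203×10^-8 m⁴.
θ = T·L/(G·J) = 290.0 × 0.604 / (41.4×10⁹ × 3.203×10^-8) = 0.1321 rad.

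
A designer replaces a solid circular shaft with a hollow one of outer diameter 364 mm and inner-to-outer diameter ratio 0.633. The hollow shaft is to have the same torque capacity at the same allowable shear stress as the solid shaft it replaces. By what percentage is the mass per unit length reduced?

Equal τ_max and T ⇒ the solid shaft needs d_s³ = d_o³(1−k⁴), so d_s = 364·(1−0.633⁴)^(1/3) = 343.4 mm.
Area ratio A_h/A_s = d_o²(1−k²)/d_s² = (1−k²)/(1−k⁴)^(2/3) = 0.6735.
Mass saving = 1 − 0.6735 = 32.7 %.

32.7 %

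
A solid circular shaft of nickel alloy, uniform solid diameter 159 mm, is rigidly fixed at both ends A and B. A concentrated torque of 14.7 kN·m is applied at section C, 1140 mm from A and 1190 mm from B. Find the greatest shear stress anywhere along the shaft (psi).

1380 psi

With uniform GJ and both ends fixed, compatibility θ_AC = θ_CB gives T_A·a = T_B·b, together with T_A + T_B = T₀.
T_A = T₀·b/(a+b) = 14700·1190/2330 = 7508 N·m; T_B = 7192 N·m.
τ in each portion: τ_AC = 9.51×10^6 Pa, τ_CB = 9.11×10^6 Pa; maximum is in AC.
τ_max = T_AC·r/J = 7508·0.0795/6.27×10^-5 = 9.512×10^6 Pa.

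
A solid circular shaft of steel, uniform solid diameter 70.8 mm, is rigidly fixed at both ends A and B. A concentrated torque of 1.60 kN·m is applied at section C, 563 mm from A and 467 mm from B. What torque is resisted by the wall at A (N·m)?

725 N·m

With uniform GJ and both ends fixed, compatibility θ_AC = θ_CB gives T_A·a = T_B·b, together with T_A + T_B = T₀.
T_A = T₀·b/(a+b) = 1600·467/1030 = 725.4 N·m; T_B = 874.6 N·m.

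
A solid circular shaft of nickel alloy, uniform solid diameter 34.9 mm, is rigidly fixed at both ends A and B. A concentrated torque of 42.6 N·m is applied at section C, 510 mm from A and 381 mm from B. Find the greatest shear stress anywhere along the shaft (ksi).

With uniform GJ and both ends fixed, compatibility θ_AC = θ_CB gives T_A·a = T_B·b, together with T_A + T_B = T₀.
T_A = T₀·b/(a+b) = 42.60·381/891.0 = 18.22 N·m; T_B = 24.38 N·m.
τ in each portion: τ_AC = 2.18×10^6 Pa, τ_CB = 2.92×10^6 Pa; maximum is in CB.
τ_max = T_CB·r/J = 24.38·0.0175/1.46×10^-7 = 2.921×10^6 Pa.

0.424 ksi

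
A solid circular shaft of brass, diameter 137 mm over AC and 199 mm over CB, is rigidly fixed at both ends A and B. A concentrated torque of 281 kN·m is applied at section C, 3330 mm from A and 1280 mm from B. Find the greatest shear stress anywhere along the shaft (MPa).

167 MPa

Compatibility: T_A·a/J_AC = T_B·b/J_CB with T_A + T_B = T₀.
J_AC = 3.46×10^-5 m⁴, J_CB = 1.54×10^-4 m⁴, so T_A = T₀·(J_AC/a)/((J_AC/a)+(J_CB/b)) = 22330 N·m, T_B = 258700 N·m.
τ in each portion: τ_AC = 4.42×10^7 Pa, τ_CB = 1.67×10^8 Pa; maximum is in CB.
τ_max = T_CB·r/J = 258700·0.0995/1.54×10^-4 = 1.672×10^8 Pa.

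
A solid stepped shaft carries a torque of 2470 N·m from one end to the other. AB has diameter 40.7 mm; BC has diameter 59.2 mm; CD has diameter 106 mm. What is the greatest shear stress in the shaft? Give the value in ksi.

27.1 ksi

Under the same torque, τ_max = 16T/(πd³) is largest where d is smallest — segment AB (d = 40.7 mm).
τ_max = 16·2470/(π·(0.0407)³) = 1.866×10^8 Pa.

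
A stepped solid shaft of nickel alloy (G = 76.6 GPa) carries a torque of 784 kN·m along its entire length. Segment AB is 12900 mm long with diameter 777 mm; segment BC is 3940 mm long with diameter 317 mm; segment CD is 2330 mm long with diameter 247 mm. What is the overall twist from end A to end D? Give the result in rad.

0.110 rad

J_AB = π(0.777)⁴/32 = 0.0358 m⁴; J_BC = π(0.317)⁴/32 = 9.91×10^-4 m⁴; J_CD = π(0.247)⁴/32 = 3.65×10^-4 m⁴.
θ = (T/G)·Σ L_i/J_i = (784000/76.6×10⁹)·(12.9/0.0358 + 3.94/9.91×10^-4 + 2.33/3.65×10^-4) = 0.1096 rad.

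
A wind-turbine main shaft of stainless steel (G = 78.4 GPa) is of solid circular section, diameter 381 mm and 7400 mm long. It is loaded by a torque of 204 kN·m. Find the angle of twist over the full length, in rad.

J = πd⁴/32 = π(0.381)⁴/32 = 2.069×10^-3 m⁴.
θ = T·L/(G·J) = 204000 × 7.40 / (78.4×10⁹ × 2.069×10^-3) = 9.308×10^-3 rad.

0.00931 rad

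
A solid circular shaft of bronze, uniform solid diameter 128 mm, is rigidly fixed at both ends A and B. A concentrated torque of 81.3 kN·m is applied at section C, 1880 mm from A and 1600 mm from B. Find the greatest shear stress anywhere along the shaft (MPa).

107 MPa

With uniform GJ and both ends fixed, compatibility θ_AC = θ_CB gives T_A·a = T_B·b, together with T_A + T_B = T₀.
T_A = T₀·b/(a+b) = 81300·1600/3480 = 37380 N·m; T_B = 43920 N·m.
τ in each portion: τ_AC = 9.08×10^7 Pa, τ_CB = 1.07×10^8 Pa; maximum is in CB.
τ_max = T_CB·r/J = 43920·0.0640/2.64×10^-5 = 1.067×10^8 Pa.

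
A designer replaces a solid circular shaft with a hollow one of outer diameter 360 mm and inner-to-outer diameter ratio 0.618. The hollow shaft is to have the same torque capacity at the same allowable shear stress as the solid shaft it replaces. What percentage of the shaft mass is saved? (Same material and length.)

Equal τ_max and T ⇒ the solid shaft needs d_s³ = d_o³(1−k⁴), so d_s = 360·(1−0.618⁴)^(1/3) = 341.6 mm.
Area ratio A_h/A_s = d_o²(1−k²)/d_s² = (1−k²)/(1−k⁴)^(2/3) = 0.6866.
Mass saving = 1 − 0.6866 = 31.3 %.

31.3 %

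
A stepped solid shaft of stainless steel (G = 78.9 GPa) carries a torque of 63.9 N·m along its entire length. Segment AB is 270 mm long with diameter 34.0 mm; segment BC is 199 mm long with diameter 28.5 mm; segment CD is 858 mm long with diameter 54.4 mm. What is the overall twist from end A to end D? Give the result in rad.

J_AB = π(0.0340)⁴/32 = 1.31×10^-7 m⁴; J_BC = π(0.0285)⁴/32 = 6.48×10^-8 m⁴; J_CD = π(0.0544)⁴/32 = 8.60×10^-7 m⁴.
θ = (T/G)·Σ L_i/J_i = (63.90/78.9×10⁹)·(0.270/1.31×10^-7 + 0.199/6.48×10^-8 + 0.858/8.60×10^-7) = 4.963×10^-3 rad.

0.00496 rad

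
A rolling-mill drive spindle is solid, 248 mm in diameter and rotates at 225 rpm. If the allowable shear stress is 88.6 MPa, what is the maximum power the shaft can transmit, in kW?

J = πd⁴/32 = π(0.248)⁴/32 = 3.714×10^-4 m⁴.
T_max = τ_allow·J/r = 8.86×10^7 × 3.714×10^-4 / 0.124 = 265300 N·m.
ω = 2π·225/60 = 23.56 rad/s, so P_max = T_max·ω = 6.252×10^6 W.

6250 kW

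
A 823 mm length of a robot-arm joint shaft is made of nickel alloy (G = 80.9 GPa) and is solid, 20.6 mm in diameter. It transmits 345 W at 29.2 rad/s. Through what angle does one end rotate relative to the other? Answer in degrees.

ω = 29.2 rad/s, so T = P/ω = 345 / 29.20 = 11.82 N·m.
J = πd⁴/32 = π(0.0206)⁴/32 = 1.768×10^-8 m⁴.
θ = T·L/(G·J) = 11.82 × 0.823 / (80.9×10⁹ × 1.768×10^-8) = 6.799×10^-3 rad.

0.390°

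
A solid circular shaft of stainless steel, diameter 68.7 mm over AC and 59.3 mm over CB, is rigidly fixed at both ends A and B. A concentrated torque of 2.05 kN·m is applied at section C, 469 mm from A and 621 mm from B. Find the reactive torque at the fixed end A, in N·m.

1440 N·m

Compatibility: T_A·a/J_AC = T_B·b/J_CB with T_A + T_B = T₀.
J_AC = 2.19×10^-6 m⁴, J_CB = 1.21×10^-6 m⁴, so T_A = T₀·(J_AC/a)/((J_AC/a)+(J_CB/b)) = 1444 N·m, T_B = 605.6 N·m.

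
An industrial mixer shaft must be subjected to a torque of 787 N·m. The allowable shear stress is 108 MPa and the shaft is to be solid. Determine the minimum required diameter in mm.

33.4 mm

For a solid shaft τ_max = 16T/(πd³), so d = (16T/(π τ_allow))^(1/3) = (16·787.0/(π·1.08×10^8))^(1/3) = 0.03336 m.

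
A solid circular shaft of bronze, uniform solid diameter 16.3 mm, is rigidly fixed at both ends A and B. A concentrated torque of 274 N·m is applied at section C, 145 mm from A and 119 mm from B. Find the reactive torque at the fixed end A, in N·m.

124 N·m

With uniform GJ and both ends fixed, compatibility θ_AC = θ_CB gives T_A·a = T_B·b, together with T_A + T_B = T₀.
T_A = T₀·b/(a+b) = 274.0·119/264.0 = 123.5 N·m; T_B = 150.5 N·m.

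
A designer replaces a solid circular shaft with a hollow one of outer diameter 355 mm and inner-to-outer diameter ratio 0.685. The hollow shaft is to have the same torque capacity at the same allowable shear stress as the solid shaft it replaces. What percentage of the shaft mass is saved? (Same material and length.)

Equal τ_max and T ⇒ the solid shaft needs d_s³ = d_o³(1−k⁴), so d_s = 355·(1−0.685⁴)^(1/3) = 326.8 mm.
Area ratio A_h/A_s = d_o²(1−k²)/d_s² = (1−k²)/(1−k⁴)^(2/3) = 0.6265.
Mass saving = 1 − 0.6265 = 37.4 %.

37.4 %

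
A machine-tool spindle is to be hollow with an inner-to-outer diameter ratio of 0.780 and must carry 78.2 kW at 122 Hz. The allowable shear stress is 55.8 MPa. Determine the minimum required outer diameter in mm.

24.5 mm

ω = 2π·122 = 766.5 rad/s, so T = P/ω = 78.2×10³ / 766.5 = 102.0 N·m.
For a hollow shaft with d_i/d_o = 0.780: τ_max = 16T/(π d_o³ (1−k⁴)), so d_o = [16T/(π τ_allow (1−k⁴))]^(1/3) = [16·102.0/(π·5.58×10^7·0.6298)]^(1/3) = 0.02454 m.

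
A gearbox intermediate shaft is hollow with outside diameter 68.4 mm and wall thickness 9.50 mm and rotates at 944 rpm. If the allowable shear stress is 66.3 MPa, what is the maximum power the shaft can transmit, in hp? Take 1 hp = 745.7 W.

J = π(d_o⁴ − d_i⁴)/32 = π(0.0684⁴ − 0.0494⁴)/32 = 1.564×10^-6 m⁴.
T_max = τ_allow·J/r = 6.63×10^7 × 1.564×10^-6 / 0.0342 = 3032 N·m.
ω = 2π·944/60 = 98.86 rad/s, so P_max = T_max·ω = 2.998×10^5 W.

402 hp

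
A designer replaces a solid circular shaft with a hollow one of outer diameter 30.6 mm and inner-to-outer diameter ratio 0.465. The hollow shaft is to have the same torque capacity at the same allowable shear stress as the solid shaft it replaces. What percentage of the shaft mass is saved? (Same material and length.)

19.1 %

Equal τ_max and T ⇒ the solid shaft needs d_s³ = d_o³(1−k⁴), so d_s = 30.6·(1−0.465⁴)^(1/3) = 30.12 mm.
Area ratio A_h/A_s = d_o²(1−k²)/d_s² = (1−k²)/(1−k⁴)^(2/3) = 0.8092.
Mass saving = 1 − 0.8092 = 19.1 %.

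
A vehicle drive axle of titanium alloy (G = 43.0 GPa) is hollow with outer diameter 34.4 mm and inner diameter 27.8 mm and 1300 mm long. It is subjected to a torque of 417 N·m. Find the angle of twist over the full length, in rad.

J = π(d_o⁴ − d_i⁴)/32 = π(0.0344⁴ − 0.0278⁴)/32 = 7.884×10^-8 m⁴.
θ = T·L/(G·J) = 417.0 × 1.30 / (43.0×10⁹ × 7.884×10^-8) = 0.1599 rad.

0.160 rad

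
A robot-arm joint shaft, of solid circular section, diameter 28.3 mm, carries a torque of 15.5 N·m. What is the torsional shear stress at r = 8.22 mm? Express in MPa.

2.02 MPa

J = πd⁴/32 = π(0.0283)⁴/32 = 6.297×10^-8 m⁴.
Shear stress varies linearly with radius: τ = T·r/J = 15.50 × 0.00822 / 6.297×10^-8 = 2.023×10^6 Pa.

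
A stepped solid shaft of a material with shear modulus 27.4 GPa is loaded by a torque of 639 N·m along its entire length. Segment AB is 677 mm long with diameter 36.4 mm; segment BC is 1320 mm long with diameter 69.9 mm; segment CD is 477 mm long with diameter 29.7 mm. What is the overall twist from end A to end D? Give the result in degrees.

14.3°

J_AB = π(0.0364)⁴/32 = 1.72×10^-7 m⁴; J_BC = π(0.0699)⁴/32 = 2.34×10^-6 m⁴; J_CD = π(0.0297)⁴/32 = 7.64×10^-8 m⁴.
θ = (T/G)·Σ L_i/J_i = (639.0/27.4×10⁹)·(0.677/1.72×10^-7 + 1.32/2.34×10^-6 + 0.477/7.64×10^-8) = 0.2504 rad.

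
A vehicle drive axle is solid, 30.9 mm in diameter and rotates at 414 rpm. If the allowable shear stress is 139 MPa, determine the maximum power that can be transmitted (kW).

34.9 kW

J = πd⁴/32 = π(0.0309)⁴/32 = 8.950×10^-8 m⁴.
T_max = τ_allow·J/r = 1.39×10^8 × 8.950×10^-8 / 0.0154 = 805.2 N·m.
ω = 2π·414/60 = 43.35 rad/s, so P_max = T_max·ω = 3.491×10^4 W.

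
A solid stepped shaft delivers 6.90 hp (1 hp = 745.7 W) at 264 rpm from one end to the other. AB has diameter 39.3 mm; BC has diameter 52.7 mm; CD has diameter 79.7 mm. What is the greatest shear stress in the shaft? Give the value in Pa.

1.56e7 Pa

ω = 2π·264/60 = 27.65 rad/s, so T = P/ω = 6.90×745.7 / 27.65 = 186.1 N·m.
Under the same torque, τ_max = 16T/(πd³) is largest where d is smallest — segment AB (d = 39.3 mm).
τ_max = 16·186.1/(π·(0.0393)³) = 1.562×10^7 Pa.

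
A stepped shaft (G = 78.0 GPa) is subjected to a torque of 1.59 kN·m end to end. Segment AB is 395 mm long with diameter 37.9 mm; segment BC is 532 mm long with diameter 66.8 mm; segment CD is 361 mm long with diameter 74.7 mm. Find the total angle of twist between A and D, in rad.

0.0477 rad

J_AB = π(0.0379)⁴/32 = 2.03×10^-7 m⁴; J_BC = π(0.0668)⁴/32 = 1.95×10^-6 m⁴; J_CD = π(0.0747)⁴/32 = 3.06×10^-6 m⁴.
θ = (T/G)·Σ L_i/J_i = (1590/78.0×10⁹)·(0.395/2.03×10^-7 + 0.532/1.95×10^-6 + 0.361/3.06×10^-6) = 0.04771 rad.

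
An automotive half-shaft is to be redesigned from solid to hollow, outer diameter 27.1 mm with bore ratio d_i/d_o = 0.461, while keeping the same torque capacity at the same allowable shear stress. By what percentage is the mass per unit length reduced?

Equal τ_max and T ⇒ the solid shaft needs d_s³ = d_o³(1−k⁴), so d_s = 27.1·(1−0.461⁴)^(1/3) = 26.69 mm.
Area ratio A_h/A_s = d_o²(1−k²)/d_s² = (1−k²)/(1−k⁴)^(2/3) = 0.8121.
Mass saving = 1 − 0.8121 = 18.8 %.

18.8 %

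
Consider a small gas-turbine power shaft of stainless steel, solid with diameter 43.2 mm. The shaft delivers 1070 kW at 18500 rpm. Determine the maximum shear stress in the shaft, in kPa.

ω = 2π·18500/60 = 1937 rad/s, so T = P/ω = 1070×10³ / 1937 = 552.3 N·m.
J = πd⁴/32 = π(0.0432)⁴/32 = 3.419×10^-7 m⁴.
τ_max = T·r/J = 552.3 × 0.0216 / 3.419×10^-7 = 3.489×10^7 Pa.

34900 kPa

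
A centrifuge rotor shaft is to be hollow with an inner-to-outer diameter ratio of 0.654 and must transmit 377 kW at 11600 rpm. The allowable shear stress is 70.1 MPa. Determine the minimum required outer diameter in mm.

30.2 mm

ω = 2π·11600/60 = 1215 rad/s, so T = P/ω = 377×10³ / 1215 = 310.4 N·m.
For a hollow shaft with d_i/d_o = 0.654: τ_max = 16T/(π d_o³ (1−k⁴)), so d_o = [16T/(π τ_allow (1−k⁴))]^(1/3) = [16·310.4/(π·7.01×10^7·0.8171)]^(1/3) = 0.03022 m.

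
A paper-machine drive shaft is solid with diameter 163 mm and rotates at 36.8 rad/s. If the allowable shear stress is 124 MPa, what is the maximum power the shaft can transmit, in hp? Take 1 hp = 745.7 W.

5200 hp

J = πd⁴/32 = π(0.163)⁴/32 = 6.930×10^-5 m⁴.
T_max = τ_allow·J/r = 1.24×10^8 × 6.930×10^-5 / 0.0815 = 105400 N·m.
ω = 36.8 rad/s, so P_max = T_max·ω = 3.880×10^6 W.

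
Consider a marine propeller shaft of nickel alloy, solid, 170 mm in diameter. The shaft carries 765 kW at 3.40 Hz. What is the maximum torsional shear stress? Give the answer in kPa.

37100 kPa

ω = 2π·3.40 = 21.36 rad/s, so T = P/ω = 765×10³ / 21.36 = 35810 N·m.
J = πd⁴/32 = π(0.170)⁴/32 = 8.200×10^-5 m⁴.
τ_max = T·r/J = 35810 × 0.0850 / 8.200×10^-5 = 3.712×10^7 Pa.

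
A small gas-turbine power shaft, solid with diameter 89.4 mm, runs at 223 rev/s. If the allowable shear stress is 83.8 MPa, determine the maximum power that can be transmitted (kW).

16500 kW

J = πd⁴/32 = π(0.0894)⁴/32 = 6.271×10^-6 m⁴.
T_max = τ_allow·J/r = 8.38×10^7 × 6.271×10^-6 / 0.0447 = 11760 N·m.
ω = 2π·223 = 1401 rad/s, so P_max = T_max·ω = 1.647×10^7 W.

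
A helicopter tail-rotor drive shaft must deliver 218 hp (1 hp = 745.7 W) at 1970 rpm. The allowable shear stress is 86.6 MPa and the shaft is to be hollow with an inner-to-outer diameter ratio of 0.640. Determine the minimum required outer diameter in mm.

ω = 2π·1970/60 = 206.3 rad/s, so T = P/ω = 218×745.7 / 206.3 = 788.0 N·m.
For a hollow shaft with d_i/d_o = 0.640: τ_max = 16T/(π d_o³ (1−k⁴)), so d_o = [16T/(π τ_allow (1−k⁴))]^(1/3) = [16·788.0/(π·8.66×10^7·0.8322)]^(1/3) = 0.03819 m.

38.2 mm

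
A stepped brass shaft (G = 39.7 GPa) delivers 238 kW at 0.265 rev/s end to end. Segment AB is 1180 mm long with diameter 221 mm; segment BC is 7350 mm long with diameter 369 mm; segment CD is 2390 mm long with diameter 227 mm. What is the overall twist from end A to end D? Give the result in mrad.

ω = 2π·0.265 = 1.665 rad/s, so T = P/ω = 238×10³ / 1.665 = 142900 N·m.
J_AB = π(0.221)⁴/32 = 2.34×10^-4 m⁴; J_BC = π(0.369)⁴/32 = 1.82×10^-3 m⁴; J_CD = π(0.227)⁴/32 = 2.61×10^-4 m⁴.
θ = (T/G)·Σ L_i/J_i = (142900/39.7×10⁹)·(1.18/2.34×10^-4 + 7.35/1.82×10^-3 + 2.39/2.61×10^-4) = 0.06569 rad.

65.7 mrad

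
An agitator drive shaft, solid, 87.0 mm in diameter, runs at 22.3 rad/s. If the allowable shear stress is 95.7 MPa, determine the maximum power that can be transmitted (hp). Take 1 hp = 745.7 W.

J = πd⁴/32 = π(0.0870)⁴/32 = 5.624×10^-6 m⁴.
T_max = τ_allow·J/r = 9.57×10^7 × 5.624×10^-6 / 0.0435 = 12370 N·m.
ω = 22.3 rad/s, so P_max = T_max·ω = 2.759×10^5 W.

370 hp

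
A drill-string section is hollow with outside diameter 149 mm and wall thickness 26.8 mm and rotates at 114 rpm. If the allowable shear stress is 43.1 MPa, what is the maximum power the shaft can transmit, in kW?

278 kW

J = π(d_o⁴ − d_i⁴)/32 = π(0.149⁴ − 0.0954⁴)/32 = 4.026×10^-5 m⁴.
T_max = τ_allow·J/r = 4.31×10^7 × 4.026×10^-5 / 0.0745 = 23290 N·m.
ω = 2π·114/60 = 11.94 rad/s, so P_max = T_max·ω = 2.780×10^5 W.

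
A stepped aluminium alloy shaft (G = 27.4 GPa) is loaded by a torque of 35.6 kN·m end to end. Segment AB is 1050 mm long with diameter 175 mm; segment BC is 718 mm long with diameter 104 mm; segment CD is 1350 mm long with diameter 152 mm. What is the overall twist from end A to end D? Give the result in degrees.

J_AB = π(0.175)⁴/32 = 9.21×10^-5 m⁴; J_BC = π(0.104)⁴/32 = 1.15×10^-5 m⁴; J_CD = π(0.152)⁴/32 = 5.24×10^-5 m⁴.
θ = (T/G)·Σ L_i/J_i = (35600/27.4×10⁹)·(1.05/9.21×10^-5 + 0.718/1.15×10^-5 + 1.35/5.24×10^-5) = 0.1295 rad.

7.42°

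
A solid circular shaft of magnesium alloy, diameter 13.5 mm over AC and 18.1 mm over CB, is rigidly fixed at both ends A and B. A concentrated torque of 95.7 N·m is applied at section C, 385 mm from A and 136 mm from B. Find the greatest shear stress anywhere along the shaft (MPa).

74.1 MPa

Compatibility: T_A·a/J_AC = T_B·b/J_CB with T_A + T_B = T₀.
J_AC = 3.26×10^-9 m⁴, J_CB = 1.05×10^-8 m⁴, so T_A = T₀·(J_AC/a)/((J_AC/a)+(J_CB/b)) = 9.431 N·m, T_B = 86.27 N·m.
τ in each portion: τ_AC = 1.95×10^7 Pa, τ_CB = 7.41×10^7 Pa; maximum is in CB.
τ_max = T_CB·r/J = 86.27·0.00905/1.05×10^-8 = 7.410×10^7 Pa.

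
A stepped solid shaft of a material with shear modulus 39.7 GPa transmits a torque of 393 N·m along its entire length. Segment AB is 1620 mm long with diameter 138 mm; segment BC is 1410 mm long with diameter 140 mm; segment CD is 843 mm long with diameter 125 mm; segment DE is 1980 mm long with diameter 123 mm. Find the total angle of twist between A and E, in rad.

J_AB = π(0.138)⁴/32 = 3.56×10^-5 m⁴; J_BC = π(0.140)⁴/32 = 3.77×10^-5 m⁴; J_CD = π(0.125)⁴/32 = 2.40×10^-5 m⁴; J_DE = π(0.123)⁴/32 = 2.25×10^-5 m⁴.
θ = (T/G)·Σ L_i/J_i = (393.0/39.7×10⁹)·(1.62/3.56×10^-5 + 1.41/3.77×10^-5 + 0.843/2.40×10^-5 + 1.98/2.25×10^-5) = 2.041×10^-3 rad.

0.00204 rad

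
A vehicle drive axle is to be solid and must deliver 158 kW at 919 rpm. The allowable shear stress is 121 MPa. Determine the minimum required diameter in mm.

ω = 2π·919/60 = 96.24 rad/s, so T = P/ω = 158×10³ / 96.24 = 1642 N·m.
For a solid shaft τ_max = 16T/(πd³), so d = (16T/(π τ_allow))^(1/3) = (16·1642/(π·1.21×10^8))^(1/3) = 0.04104 m.

41.0 mm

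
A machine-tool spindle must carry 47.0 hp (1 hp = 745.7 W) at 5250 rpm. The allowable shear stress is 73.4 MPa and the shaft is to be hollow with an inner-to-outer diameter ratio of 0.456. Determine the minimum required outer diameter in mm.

16.7 mm

ω = 2π·5250/60 = 549.8 rad/s, so T = P/ω = 47.0×745.7 / 549.8 = 63.75 N·m.
For a hollow shaft with d_i/d_o = 0.456: τ_max = 16T/(π d_o³ (1−k⁴)), so d_o = [16T/(π τ_allow (1−k⁴))]^(1/3) = [16·63.75/(π·7.34×10^7·0.9568)]^(1/3) = 0.01666 m.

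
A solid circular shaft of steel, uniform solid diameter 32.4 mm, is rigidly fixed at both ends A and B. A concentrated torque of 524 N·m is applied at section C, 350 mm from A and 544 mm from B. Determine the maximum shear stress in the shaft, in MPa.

47.7 MPa

With uniform GJ and both ends fixed, compatibility θ_AC = θ_CB gives T_A·a = T_B·b, together with T_A + T_B = T₀.
T_A = T₀·b/(a+b) = 524.0·544/894.0 = 318.9 N·m; T_B = 205.1 N·m.
τ in each portion: τ_AC = 4.77×10^7 Pa, τ_CB = 3.07×10^7 Pa; maximum is in AC.
τ_max = T_AC·r/J = 318.9·0.0162/1.08×10^-7 = 4.774×10^7 Pa.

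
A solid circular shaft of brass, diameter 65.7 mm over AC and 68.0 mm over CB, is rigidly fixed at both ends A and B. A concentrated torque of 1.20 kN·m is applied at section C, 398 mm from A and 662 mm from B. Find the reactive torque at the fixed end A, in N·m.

Compatibility: T_A·a/J_AC = T_B·b/J_CB with T_A + T_B = T₀.
J_AC = 1.83×10^-6 m⁴, J_CB = 2.10×10^-6 m⁴, so T_A = T₀·(J_AC/a)/((J_AC/a)+(J_CB/b)) = 710.1 N·m, T_B = 489.9 N·m.

710 N·m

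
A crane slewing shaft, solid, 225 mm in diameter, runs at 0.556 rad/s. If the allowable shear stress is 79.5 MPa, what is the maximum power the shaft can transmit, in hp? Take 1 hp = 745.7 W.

133 hp

J = πd⁴/32 = π(0.225)⁴/32 = 2.516×10^-4 m⁴.
T_max = τ_allow·J/r = 7.95×10^7 × 2.516×10^-4 / 0.113 = 177800 N·m.
ω = 0.556 rad/s, so P_max = T_max·ω = 9.886×10^4 W.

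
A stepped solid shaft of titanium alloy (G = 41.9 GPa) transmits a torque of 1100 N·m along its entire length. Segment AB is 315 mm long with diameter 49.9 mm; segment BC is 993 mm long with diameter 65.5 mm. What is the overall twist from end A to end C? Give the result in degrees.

1.60°

J_AB = π(0.0499)⁴/32 = 6.09×10^-7 m⁴; J_BC = π(0.0655)⁴/32 = 1.81×10^-6 m⁴.
θ = (T/G)·Σ L_i/J_i = (1100/41.9×10⁹)·(0.315/6.09×10^-7 + 0.993/1.81×10^-6) = 0.02801 rad.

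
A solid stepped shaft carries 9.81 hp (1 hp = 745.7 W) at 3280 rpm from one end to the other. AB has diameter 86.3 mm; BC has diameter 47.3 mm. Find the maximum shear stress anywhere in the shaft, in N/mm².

ω = 2π·3280/60 = 343.5 rad/s, so T = P/ω = 9.81×745.7 / 343.5 = 21.30 N·m.
Under the same torque, τ_max = 16T/(πd³) is largest where d is smallest — segment BC (d = 47.3 mm).
τ_max = 16·21.30/(π·(0.0473)³) = 1.025×10^6 Pa.

1.02 N/mm²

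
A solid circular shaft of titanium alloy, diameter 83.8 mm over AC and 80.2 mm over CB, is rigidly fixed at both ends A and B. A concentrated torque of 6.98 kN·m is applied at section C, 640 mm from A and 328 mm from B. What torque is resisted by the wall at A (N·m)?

2650 N·m

Compatibility: T_A·a/J_AC = T_B·b/J_CB with T_A + T_B = T₀.
J_AC = 4.84×10^-6 m⁴, J_CB = 4.06×10^-6 m⁴, so T_A = T₀·(J_AC/a)/((J_AC/a)+(J_CB/b)) = 2647 N·m, T_B = 4333 N·m.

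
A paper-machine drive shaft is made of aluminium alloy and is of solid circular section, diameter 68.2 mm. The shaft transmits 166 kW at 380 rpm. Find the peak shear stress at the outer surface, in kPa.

67000 kPa

ω = 2π·380/60 = 39.79 rad/s, so T = P/ω = 166×10³ / 39.79 = 4172 N·m.
J = πd⁴/32 = π(0.0682)⁴/32 = 2.124×10^-6 m⁴.
τ_max = T·r/J = 4172 × 0.0341 / 2.124×10^-6 = 6.698×10^7 Pa.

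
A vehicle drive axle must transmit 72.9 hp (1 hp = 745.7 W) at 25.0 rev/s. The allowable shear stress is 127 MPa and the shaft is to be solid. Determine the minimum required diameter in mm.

ω = 2π·25.0 = 157.1 rad/s, so T = P/ω = 72.9×745.7 / 157.1 = 346.1 N·m.
For a solid shaft τ_max = 16T/(πd³), so d = (16T/(π τ_allow))^(1/3) = (16·346.1/(π·1.27×10^8))^(1/3) = 0.02403 m.

24.0 mm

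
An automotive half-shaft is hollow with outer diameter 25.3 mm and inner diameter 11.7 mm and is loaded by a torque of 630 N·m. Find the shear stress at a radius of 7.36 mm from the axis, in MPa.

J = π(d_o⁴ − d_i⁴)/32 = π(0.0253⁴ − 0.0117⁴)/32 = 3.838×10^-8 m⁴.
Shear stress varies linearly with radius: τ = T·r/J = 630.0 × 0.00736 / 3.838×10^-8 = 1.208×10^8 Pa.

121 MPa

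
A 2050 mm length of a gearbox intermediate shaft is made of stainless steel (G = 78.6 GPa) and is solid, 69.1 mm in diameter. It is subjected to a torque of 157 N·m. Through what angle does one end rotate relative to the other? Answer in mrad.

J = πd⁴/32 = π(0.0691)⁴/32 = 2.238×10^-6 m⁴.
θ = T·L/(G·J) = 157.0 × 2.05 / (78.6×10⁹ × 2.238×10^-6) = 1.829×10^-3 rad.

1.83 mrad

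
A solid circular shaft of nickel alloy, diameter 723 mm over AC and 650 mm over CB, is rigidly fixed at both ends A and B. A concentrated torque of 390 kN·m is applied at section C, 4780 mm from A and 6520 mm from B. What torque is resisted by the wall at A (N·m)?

264000 N·m

Compatibility: T_A·a/J_AC = T_B·b/J_CB with T_A + T_B = T₀.
J_AC = 0.0268 m⁴, J_CB = 0.0175 m⁴, so T_A = T₀·(J_AC/a)/((J_AC/a)+(J_CB/b)) = 263700 N·m, T_B = 126300 N·m.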